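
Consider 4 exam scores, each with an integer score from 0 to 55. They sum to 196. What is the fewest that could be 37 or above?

If only k of them are at least 37, the other 4 − k are at most 36, so the total is at most k·55 + (4 − k)·36.
This must reach 196, so k·55 + (4 − k)·36 ≥ 196, giving k ≥ 3.
Exactly 3 works: 3 values at 55 and 1 at 36 total 201; lower one of the high values by 5 (still ≥ 37) to hit 196.

3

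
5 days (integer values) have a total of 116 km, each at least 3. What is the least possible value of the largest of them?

24

Some value must be at least ⌈116/5⌉ = 24, since 5 × 23 = 115 < 116.
Taking 4 copies of 23 and 1 copy of 24 gives exactly 116, so 24 is attained.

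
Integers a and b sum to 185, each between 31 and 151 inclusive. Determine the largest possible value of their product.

For a fixed sum, the product ab is largest when a and b are as close as possible.
Taking a = 92 and b = 93 (both in [31, 151]) gives ab = 8556.

8556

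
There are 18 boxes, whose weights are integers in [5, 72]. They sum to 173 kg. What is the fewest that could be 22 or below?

Let j be the number exceeding 22. Then the total is ≥ 23·j + 5·(18 − j) = 90 + 18j.
So 18j ≤ 83 and j ≤ 4; hence at least 18 − 4 = 14 are ≤ 22.
Exactly 14 works: 14 values at 5 and 4 at 23 total 162; raise one of the low values by 11 (still ≤ 22) to hit 173.

14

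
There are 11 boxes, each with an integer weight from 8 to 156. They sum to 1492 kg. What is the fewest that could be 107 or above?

7

Suppose at most 11 − j of them reach 107; then j values are ≤ 106 and the rest ≤ 156.
The total is then ≤ 106·j + 156·(11 − j) = 1716 − 50j. For this to be ≥ 1492 we need j ≤ 4, so at least 11 − 4 = 7 must reach 107.
Exactly 7 works: 7 values at 156 and 4 at 106 total 1516; lower one of the high values by 24 (still ≥ 107) to hit 1492.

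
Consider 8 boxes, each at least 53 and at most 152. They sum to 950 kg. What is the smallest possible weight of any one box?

Minimizing one value means maximizing the remaining 7.
The other 7 can take up 7 × 152 = 1064 ≥ 950 − 53, so one box can sit at its floor of 53.
Achievable: one at 53 and the other 7 totalling 897, which fits since 7 × 53 ≤ 897 ≤ 7 × 152.

53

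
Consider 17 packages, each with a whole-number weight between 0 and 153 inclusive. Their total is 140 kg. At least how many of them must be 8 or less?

Let j be the number exceeding 8. Then the total is ≥ 9·j + 0·(17 − j) = 0 + 9j.
So 9j ≤ 140 and j ≤ 15; hence at least 17 − 15 = 2 are ≤ 8.
Exactly 2 works: 2 values at 0 and 15 at 9 total 135; raise one of the low values by 5 (still ≤ 8) to hit 140.

2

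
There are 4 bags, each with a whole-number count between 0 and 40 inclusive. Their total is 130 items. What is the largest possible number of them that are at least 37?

3

If k of the values are ≥ 37, the total is ≥ 37k + 0(4 − k).
Setting 37k + 0(4 − k) ≤ 130 gives 37k ≤ 130, so k ≤ 3.
k = 3 is achieved by 3 values at 37 and 1 at 0, total 111; add 19 to one value (staying below 37) to reach 130.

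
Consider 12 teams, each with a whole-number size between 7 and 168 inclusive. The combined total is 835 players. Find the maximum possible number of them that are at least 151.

5

With k values at 151 or above and the rest at least 7, the sum is at least 84 + 144k.
Since the sum is 835, we need 144k ≤ 751, i.e. k ≤ 5.
k = 5 is achieved by 5 values at 151 and 7 at 7, total 804; add 31 to one value (staying below 151) to reach 835.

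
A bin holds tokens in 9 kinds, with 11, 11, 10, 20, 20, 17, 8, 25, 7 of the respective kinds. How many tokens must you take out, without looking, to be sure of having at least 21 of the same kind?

In the worst case you take as many as possible of each kind without reaching 21: 11 + 11 + 10 + 20 + 20 + 17 + 8 + 20 + 7 = 124.
The next one must give 21 of some kind, so 124 + 1 = 125.

125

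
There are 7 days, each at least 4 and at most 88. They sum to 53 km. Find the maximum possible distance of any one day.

29

To make one day as large as possible, make the other 6 as small as possible.
The other 6 contribute at least 6 × 4 = 24, leaving at most 53 − 24 = 29.
Since 29 ≤ 88, this is achievable: one at 29 and 6 at 4.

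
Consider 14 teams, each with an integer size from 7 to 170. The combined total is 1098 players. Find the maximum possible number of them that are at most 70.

Each value at 70 or below falls at least 170 − 70 = 100 short of the ceiling 170.
The ceiling total is 14 × 170 = 2380, and we need 1098, so at most ⌊(2380 − 1098)/100⌋ = 12 can be that low.
k = 12 is achieved by 12 values at 70 and 2 at 170, total 1180; lower one of the 170's by 82 (still > 70) to reach 1098.

12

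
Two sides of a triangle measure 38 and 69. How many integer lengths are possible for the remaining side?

75

The triangle inequality gives |38 − 69| < c < 38 + 69, i.e. 31 < c < 107.
So c can be any integer from 32 to 106: 75 values.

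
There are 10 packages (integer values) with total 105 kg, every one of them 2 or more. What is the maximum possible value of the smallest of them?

The 10 values sum to 105, so their minimum is at most ⌊105/10⌋ = 10.
Taking 5 copies of 10 and 5 copies of 11 gives exactly 105, so 10 is attained.

10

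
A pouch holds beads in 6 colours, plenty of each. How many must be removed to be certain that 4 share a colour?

19

You could draw 3 of every colour without reaching 4 of any — 18 in all.
One more forces 4 of some colour, so 18 + 1 = 19.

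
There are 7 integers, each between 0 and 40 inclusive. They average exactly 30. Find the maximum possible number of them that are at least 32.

The total is 7 × 30 = 210.
If k of the values are ≥ 32, the total is ≥ 32k + 0(7 − k).
Setting 32k + 0(7 − k) ≤ 210 gives 32k ≤ 210, so k ≤ 6.
k = 6 is achieved by 6 values at 32 and 1 at 0, total 192; add 18 to one value (staying below 32) to reach 210.

6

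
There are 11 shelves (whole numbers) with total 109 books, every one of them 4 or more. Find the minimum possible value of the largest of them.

10

The average is 109/11 > 9, so not all 11 can be 9 or less; the largest is ≥ 10.
Achievable: 10 of them at 10 and 1 at 9 total 109.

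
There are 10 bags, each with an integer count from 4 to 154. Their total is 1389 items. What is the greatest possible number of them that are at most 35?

1

Suppose k of them are at most 35. Those contribute at most 35 each and the rest at most 154 each.
So the total is at most 35k + 154(10 − k) = 1540 − 119k. This must still be ≥ 1389, so k ≤ 1.
k = 1 is achieved by 1 value at 35 and 9 at 154, total 1421; lower one of the 154's by 32 (still > 35) to reach 1389.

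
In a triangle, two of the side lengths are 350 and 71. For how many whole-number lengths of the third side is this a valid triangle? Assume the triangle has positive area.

The triangle inequality gives |350 − 71| < c < 350 + 71, i.e. 279 < c < 421.
So c can be any integer from 280 to 420: 141 values.

141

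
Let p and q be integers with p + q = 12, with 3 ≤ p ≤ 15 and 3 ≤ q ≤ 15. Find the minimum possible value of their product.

For a fixed sum, pq is smallest when p and q are as far apart as possible.
At the endpoint p = 3, q = 12 − 3 = 9, so pq = 3 × 9 = 27.

27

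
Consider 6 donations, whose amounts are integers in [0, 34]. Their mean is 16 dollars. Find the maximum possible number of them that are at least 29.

3

The total is 6 × 16 = 96.
Suppose k of them are at least 29. Those contribute at least 29 each and the other 6 − k at least 0 each.
So the total is at least 29k + 0(6 − k) = 0 + 29k. This must be ≤ 96, giving k ≤ 3.
k = 3 is achieved by 3 values at 29 and 3 at 0, total 87; add 9 to one value (staying below 29) to reach 96.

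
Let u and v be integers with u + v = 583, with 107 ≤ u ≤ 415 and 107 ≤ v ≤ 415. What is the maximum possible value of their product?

uv = u(583 − u) is maximized when u is as near 583/2 as the bounds allow.
Taking u = 291 and v = 292 (both in [107, 415]) gives uv = 84972.

84972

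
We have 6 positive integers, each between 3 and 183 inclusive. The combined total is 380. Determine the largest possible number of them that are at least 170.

If k of the values are ≥ 170, the total is ≥ 170k + 3(6 − k).
Setting 170k + 3(6 − k) ≤ 380 gives 167k ≤ 362, so k ≤ 2.
k = 2 is achieved by 2 values at 170 and 4 at 3, total 352; add 28 to one value (staying below 170) to reach 380.

2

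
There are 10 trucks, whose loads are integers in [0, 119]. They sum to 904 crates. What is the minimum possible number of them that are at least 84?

3

Suppose at most 10 − j of them reach 84; then j values are ≤ 83 and the rest ≤ 119.
The total is then ≤ 83·j + 119·(10 − j) = 1190 − 36j. For this to be ≥ 904 we need j ≤ 7, so at least 10 − 7 = 3 must reach 84.
Exactly 3 works: 3 values at 119 and 7 at 83 total 938; lower one of the high values by 34 (still ≥ 84) to hit 904.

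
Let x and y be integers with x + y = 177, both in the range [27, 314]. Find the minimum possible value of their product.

Since x + y is fixed, pushing one of them to its bound minimizes the product.
At the endpoint x = 27, y = 177 − 27 = 150, so xy = 27 × 150 = 4050.

4050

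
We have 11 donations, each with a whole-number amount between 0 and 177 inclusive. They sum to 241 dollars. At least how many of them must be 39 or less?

5

If only k of them are at most 39, the other 11 − k are at least 40, so the total is at least (11 − k)·40 + k·0.
This is ≤ 241, so (11 − k)·40 + 0k ≤ 241, which gives k ≥ 5.
Exactly 5 works: 5 values at 0 and 6 at 40 total 240; raise one of the low values by 1 (still ≤ 39) to hit 241.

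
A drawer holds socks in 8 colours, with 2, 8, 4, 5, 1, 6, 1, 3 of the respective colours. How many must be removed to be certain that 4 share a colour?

In the worst case you take as many as possible of each colour without reaching 4: 2 + 3 + 3 + 3 + 1 + 3 + 1 + 3 = 19.
The next one must give 4 of some colour, so 19 + 1 = 20.

20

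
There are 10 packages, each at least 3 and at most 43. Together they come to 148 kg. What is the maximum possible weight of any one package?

43

To make one package as large as possible, make the other 9 as small as possible.
The other 9 contribute at least 9 × 3 = 27, leaving at most 148 − 27 = 121.
But each package is capped at 43, so the maximum is 43.
Achievable: one at 43 and the other 9 totalling 105, which fits since 9 × 3 ≤ 105 ≤ 9 × 43.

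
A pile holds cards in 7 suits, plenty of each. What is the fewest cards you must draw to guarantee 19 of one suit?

You could draw 18 of every suit without reaching 19 of any — 126 in all.
One more forces 19 of some suit, so 126 + 1 = 127.

127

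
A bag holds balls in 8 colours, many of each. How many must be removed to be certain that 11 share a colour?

In the worst case you draw 10 of each of the 8 colours: 8 × 10 = 80.
One more forces 11 of some colour, so 80 + 1 = 81.

81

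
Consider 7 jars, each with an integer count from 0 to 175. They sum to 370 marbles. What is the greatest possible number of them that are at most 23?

5

Suppose k of them are at most 23. Those contribute at most 23 each and the rest at most 175 each.
So the total is at most 23k + 175(7 − k) = 1225 − 152k. This must still be ≥ 370, so k ≤ 5.
k = 5 is achieved by 5 values at 23 and 2 at 175, total 465; lower one of the 175's by 95 (still > 23) to reach 370.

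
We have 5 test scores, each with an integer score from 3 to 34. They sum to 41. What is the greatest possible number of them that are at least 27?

With k values at 27 or above and the rest at least 3, the sum is at least 15 + 24k.
Since the sum is 41, we need 24k ≤ 26, i.e. k ≤ 1.
k = 1 is achieved by 1 value at 27 and 4 at 3, total 39; add 2 to one value (staying below 27) to reach 41.

1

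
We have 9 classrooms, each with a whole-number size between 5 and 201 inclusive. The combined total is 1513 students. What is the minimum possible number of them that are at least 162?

2

Each value short of 162 is at most 161, costing at least 201 − 161 = 40 against the maximum total of 1809.
We can afford to lose at most 1809 − 1513 = 296, so at most ⌊296/40⌋ = 7 fall short, and at least 2 are ≥ 162.
Exactly 2 works: 2 values at 201 and 7 at 161 total 1529; lower one of the high values by 16 (still ≥ 162) to hit 1513.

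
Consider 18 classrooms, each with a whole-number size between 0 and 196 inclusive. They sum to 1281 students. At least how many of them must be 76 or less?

2

Each value above 76 is at least 77, contributing at least 77 − 0 = 77 above the floor 0.
The sum exceeds the floor total 0 by 1281, so at most ⌊1281/77⌋ = 16 exceed 76, and at least 2 are ≤ 76.
Exactly 2 works: 2 values at 0 and 16 at 77 total 1232; raise one of the low values by 49 (still ≤ 76) to hit 1281.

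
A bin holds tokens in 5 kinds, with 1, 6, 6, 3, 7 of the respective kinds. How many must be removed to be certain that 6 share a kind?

In the worst case you take as many as possible of each kind without reaching 6: 1 + 5 + 5 + 3 + 5 = 19.
The next one must give 6 of some kind, so 19 + 1 = 20.

20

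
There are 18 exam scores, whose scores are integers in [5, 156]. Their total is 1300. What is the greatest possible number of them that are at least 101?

With k values at 101 or above and the rest at least 5, the sum is at least 90 + 96k.
Since the sum is 1300, we need 96k ≤ 1210, i.e. k ≤ 12.
k = 12 is achieved by 12 values at 101 and 6 at 5, total 1242; add 58 to one value (staying below 101) to reach 1300.

12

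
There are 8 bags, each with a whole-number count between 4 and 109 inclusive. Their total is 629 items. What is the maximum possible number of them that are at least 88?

Suppose k of them are at least 88. Those contribute at least 88 each and the other 8 − k at least 4 each.
So the total is at least 88k + 4(8 − k) = 32 + 84k. This must be ≤ 629, giving k ≤ 7.
k = 7 is achieved by 7 values at 88 and 1 at 4, total 620; add 9 to one value (staying below 88) to reach 629.

7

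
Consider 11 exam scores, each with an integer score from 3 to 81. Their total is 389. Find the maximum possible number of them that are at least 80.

If k of the values are ≥ 80, the total is ≥ 80k + 3(11 − k).
Setting 80k + 3(11 − k) ≤ 389 gives 77k ≤ 356, so k ≤ 4.
k = 4 is achieved by 4 values at 80 and 7 at 3, total 341; add 48 to one value (staying below 80) to reach 389.

4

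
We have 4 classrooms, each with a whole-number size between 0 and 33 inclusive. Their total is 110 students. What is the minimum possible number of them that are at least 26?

If only k of them are at least 26, the other 4 − k are at most 25, so the total is at most k·33 + (4 − k)·25.
This must reach 110, so k·33 + (4 − k)·25 ≥ 110, giving k ≥ 2.
Exactly 2 works: 2 values at 33 and 2 at 25 total 116; lower one of the high values by 6 (still ≥ 26) to hit 110.

2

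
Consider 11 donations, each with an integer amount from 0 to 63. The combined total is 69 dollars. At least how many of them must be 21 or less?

Each value above 21 is at least 22, contributing at least 22 − 0 = 22 above the floor 0.
The sum exceeds the floor total 0 by 69, so at most ⌊69/22⌋ = 3 exceed 21, and at least 8 are ≤ 21.
Exactly 8 works: 8 values at 0 and 3 at 22 total 66; raise one of the low values by 3 (still ≤ 21) to hit 69.

8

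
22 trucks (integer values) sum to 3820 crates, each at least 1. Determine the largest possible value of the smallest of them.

The average is 3820/22 < 174, so some value is ≤ 173.
Equality holds with 8 values of 173 and 14 values of 174.

173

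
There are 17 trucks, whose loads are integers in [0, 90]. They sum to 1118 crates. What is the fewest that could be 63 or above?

3

Suppose at most 17 − j of them reach 63; then j values are ≤ 62 and the rest ≤ 90.
The total is then ≤ 62·j + 90·(17 − j) = 1530 − 28j. For this to be ≥ 1118 we need j ≤ 14, so at least 17 − 14 = 3 must reach 63.
Exactly 3 works: 3 values at 90 and 14 at 62 total 1138; lower one of the high values by 20 (still ≥ 63) to hit 1118.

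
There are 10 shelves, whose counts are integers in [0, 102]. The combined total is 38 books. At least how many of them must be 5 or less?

If only k of them are at most 5, the other 10 − k are at least 6, so the total is at least (10 − k)·6 + k·0.
This is ≤ 38, so (10 − k)·6 + 0k ≤ 38, which gives k ≥ 4.
Exactly 4 works: 4 values at 0 and 6 at 6 total 36; raise one of the low values by 2 (still ≤ 5) to hit 38.

4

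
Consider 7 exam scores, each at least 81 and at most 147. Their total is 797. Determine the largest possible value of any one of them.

To make one score as large as possible, make the other 6 as small as possible.
The other 6 contribute at least 6 × 81 = 486, leaving at most 797 − 486 = 311.
But each score is capped at 147, so the maximum is 147.
Achievable: one at 147 and the other 6 totalling 650, which fits since 6 × 81 ≤ 650 ≤ 6 × 147.

147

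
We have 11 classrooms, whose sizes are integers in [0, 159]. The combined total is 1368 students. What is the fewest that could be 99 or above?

5

Suppose at most 11 − j of them reach 99; then j values are ≤ 98 and the rest ≤ 159.
The total is then ≤ 98·j + 159·(11 − j) = 1749 − 61j. For this to be ≥ 1368 we need j ≤ 6, so at least 11 − 6 = 5 must reach 99.
Exactly 5 works: 5 values at 159 and 6 at 98 total 1383; lower one of the high values by 15 (still ≥ 99) to hit 1368.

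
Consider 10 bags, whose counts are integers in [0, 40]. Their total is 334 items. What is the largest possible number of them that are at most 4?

Suppose k of them are at most 4. Those contribute at most 4 each and the rest at most 40 each.
So the total is at most 4k + 40(10 − k) = 400 − 36k. This must still be ≥ 334, so k ≤ 1.
k = 1 is achieved by 1 value at 4 and 9 at 40, total 364; lower one of the 40's by 30 (still > 4) to reach 334.

1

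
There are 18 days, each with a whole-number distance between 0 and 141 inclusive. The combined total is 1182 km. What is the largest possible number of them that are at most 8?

Suppose k of them are at most 8. Those contribute at most 8 each and the rest at most 141 each.
So the total is at most 8k + 141(18 − k) = 2538 − 133k. This must still be ≥ 1182, so k ≤ 10.
k = 10 is achieved by 10 values at 8 and 8 at 141, total 1208; lower one of the 141's by 26 (still > 8) to reach 1182.

10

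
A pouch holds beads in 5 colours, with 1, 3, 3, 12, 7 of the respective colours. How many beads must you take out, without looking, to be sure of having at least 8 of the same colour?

In the worst case you take as many as possible of each colour without reaching 8: 1 + 3 + 3 + 7 + 7 = 21.
The next one must give 8 of some colour, so 21 + 1 = 22.

22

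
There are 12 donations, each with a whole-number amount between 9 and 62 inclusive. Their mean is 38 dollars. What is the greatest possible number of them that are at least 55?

The total is 12 × 38 = 456.
Suppose k of them are at least 55. Those contribute at least 55 each and the other 12 − k at least 9 each.
So the total is at least 55k + 9(12 − k) = 108 + 46k. This must be ≤ 456, giving k ≤ 7.
k = 7 is achieved by 7 values at 55 and 5 at 9, total 430; add 26 to one value (staying below 55) to reach 456.

7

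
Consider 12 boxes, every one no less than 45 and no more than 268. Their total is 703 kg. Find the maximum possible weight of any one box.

208

To make one box as large as possible, make the other 11 as small as possible.
The other 11 contribute at least 11 × 45 = 495, leaving at most 703 − 495 = 208.
Since 208 ≤ 268, this is achievable: one at 208 and 11 at 45.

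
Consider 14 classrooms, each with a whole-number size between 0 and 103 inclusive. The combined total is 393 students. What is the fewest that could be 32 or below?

3

If only k of them are at most 32, the other 14 − k are at least 33, so the total is at least (14 − k)·33 + k·0.
This is ≤ 393, so (14 − k)·33 + 0k ≤ 393, which gives k ≥ 3.
Exactly 3 works: 3 values at 0 and 11 at 33 total 363; raise one of the low values by 30 (still ≤ 32) to hit 393.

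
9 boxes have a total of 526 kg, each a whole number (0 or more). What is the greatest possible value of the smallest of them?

58

If every one of the 9 were at least 59, the total would be at least 9 × 59 = 531 > 526.
Achievable: 5 of them at 58 and 4 at 59 total 526.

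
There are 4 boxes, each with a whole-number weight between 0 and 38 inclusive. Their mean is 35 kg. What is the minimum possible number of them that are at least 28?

3

The total is 4 × 35 = 140.
Each value short of 28 is at most 27, costing at least 38 − 27 = 11 against the maximum total of 152.
We can afford to lose at most 152 − 140 = 12, so at most ⌊12/11⌋ = 1 fall short, and at least 3 are ≥ 28.
Exactly 3 works: 3 values at 38 and 1 at 27 total 141; lower one of the high values by 1 (still ≥ 28) to hit 140.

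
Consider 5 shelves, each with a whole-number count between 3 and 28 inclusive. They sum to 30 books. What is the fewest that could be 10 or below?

Each value above 10 is at least 11, contributing at least 11 − 3 = 8 above the floor 3.
The sum exceeds the floor total 15 by 15, so at most ⌊15/8⌋ = 1 exceed 10, and at least 4 are ≤ 10.
Exactly 4 works: 4 values at 3 and 1 at 11 total 23; raise one of the low values by 7 (still ≤ 10) to hit 30.

4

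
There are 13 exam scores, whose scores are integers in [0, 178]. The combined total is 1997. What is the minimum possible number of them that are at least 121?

8

If only k of them are at least 121, the other 13 − k are at most 120, so the total is at most k·178 + (13 − k)·120.
This must reach 1997, so k·178 + (13 − k)·120 ≥ 1997, giving k ≥ 8.
Exactly 8 works: 8 values at 178 and 5 at 120 total 2024; lower one of the high values by 27 (still ≥ 121) to hit 1997.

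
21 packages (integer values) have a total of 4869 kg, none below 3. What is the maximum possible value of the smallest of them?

231

If every one of the 21 were at least 232, the total would be at least 21 × 232 = 4872 > 4869.
Taking 3 copies of 231 and 18 copies of 232 gives exactly 4869, so 231 is attained.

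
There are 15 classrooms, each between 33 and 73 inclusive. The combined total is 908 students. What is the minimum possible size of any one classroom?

33

Minimizing one value means maximizing the remaining 14.
The other 14 can take up 14 × 73 = 1022 ≥ 908 − 33, so one classroom can sit at its floor of 33.
Achievable: one at 33 and the other 14 totalling 875, which fits since 14 × 33 ≤ 875 ≤ 14 × 73.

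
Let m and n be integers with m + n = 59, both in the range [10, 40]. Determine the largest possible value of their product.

870

For a fixed sum, the product mn is largest when m and n are as close as possible.
Taking m = 29 and n = 30 (both in [10, 40]) gives mn = 870.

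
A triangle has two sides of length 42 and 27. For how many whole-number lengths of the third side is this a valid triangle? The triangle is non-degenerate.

The triangle inequality gives |42 − 27| < c < 42 + 27, i.e. 15 < c < 69.
So c can be any integer from 16 to 68: 53 values.

53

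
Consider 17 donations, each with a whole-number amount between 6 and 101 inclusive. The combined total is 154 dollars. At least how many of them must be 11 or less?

If only k of them are at most 11, the other 17 − k are at least 12, so the total is at least (17 − k)·12 + k·6.
This is ≤ 154, so (17 − k)·12 + 6k ≤ 154, which gives k ≥ 9.
Exactly 9 works: 9 values at 6 and 8 at 12 total 150; raise one of the low values by 4 (still ≤ 11) to hit 154.

9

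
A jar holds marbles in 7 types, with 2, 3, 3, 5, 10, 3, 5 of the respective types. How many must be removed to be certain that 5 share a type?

In the worst case you take as many as possible of each type without reaching 5: 2 + 3 + 3 + 4 + 4 + 3 + 4 = 23.
The next one must give 5 of some type, so 23 + 1 = 24.

24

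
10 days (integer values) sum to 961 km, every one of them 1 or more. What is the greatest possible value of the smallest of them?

96

The average is 961/10 < 97, so some value is ≤ 96.
Achievable: 9 of them at 96 and 1 at 97 total 961.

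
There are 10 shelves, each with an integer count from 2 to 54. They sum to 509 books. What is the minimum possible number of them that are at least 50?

4

Each value short of 50 is at most 49, costing at least 54 − 49 = 5 against the maximum total of 540.
We can afford to lose at most 540 − 509 = 31, so at most ⌊31/5⌋ = 6 fall short, and at least 4 are ≥ 50.
Exactly 4 works: 4 values at 54 and 6 at 49 total 510; lower one of the high values by 1 (still ≥ 50) to hit 509.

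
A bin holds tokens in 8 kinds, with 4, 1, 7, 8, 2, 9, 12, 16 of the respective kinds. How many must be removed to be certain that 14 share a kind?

57

In the worst case you take as many as possible of each kind without reaching 14: 4 + 1 + 7 + 8 + 2 + 9 + 12 + 13 = 56.
The next one must give 14 of some kind, so 56 + 1 = 57.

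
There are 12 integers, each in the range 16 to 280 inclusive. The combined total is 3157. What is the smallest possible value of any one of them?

77

To make one integer as small as possible, make the other 11 as large as possible.
The other 11 contribute at most 11 × 280 = 3080, leaving at least 3157 − 3080 = 77.
Since 77 ≥ 16, this is achievable: one at 77 and 11 at 280.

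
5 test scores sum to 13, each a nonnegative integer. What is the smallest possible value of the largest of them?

3

Some value must be at least ⌈13/5⌉ = 3, since 5 × 2 = 10 < 13.
Taking 2 copies of 2 and 3 copies of 3 gives exactly 13, so 3 is attained.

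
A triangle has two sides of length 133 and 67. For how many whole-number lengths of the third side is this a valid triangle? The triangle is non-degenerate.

133

The triangle inequality gives |133 − 67| < c < 133 + 67, i.e. 66 < c < 200.
So c can be any integer from 67 to 199: 133 values.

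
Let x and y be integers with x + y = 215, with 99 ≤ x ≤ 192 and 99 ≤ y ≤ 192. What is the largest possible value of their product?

11556

For a fixed sum, the product xy is largest when x and y are as close as possible.
Taking x = 107 and y = 108 (both in [99, 192]) gives xy = 11556.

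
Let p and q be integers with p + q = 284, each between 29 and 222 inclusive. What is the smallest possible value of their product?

Since p + q is fixed, pushing one of them to its bound minimizes the product.
At the endpoint p = 62, q = 284 − 62 = 222, so pq = 62 × 222 = 13764.

13764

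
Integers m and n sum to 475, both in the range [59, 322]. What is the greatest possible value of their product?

56406

mn = m(475 − m) is maximized when m is as near 475/2 as the bounds allow.
Taking m = 237 and n = 238 (both in [59, 322]) gives mn = 56406.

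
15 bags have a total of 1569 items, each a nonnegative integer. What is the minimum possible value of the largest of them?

105

Some value must be at least ⌈1569/15⌉ = 105, since 15 × 104 = 1560 < 1569.
Taking 6 copies of 104 and 9 copies of 105 gives exactly 1569, so 105 is attained.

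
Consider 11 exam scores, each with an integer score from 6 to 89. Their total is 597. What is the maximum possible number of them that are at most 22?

Each value at 22 or below falls at least 89 − 22 = 67 short of the ceiling 89.
The ceiling total is 11 × 89 = 979, and we need 597, so at most ⌊(979 − 597)/67⌋ = 5 can be that low.
k = 5 is achieved by 5 values at 22 and 6 at 89, total 644; lower one of the 89's by 47 (still > 22) to reach 597.

5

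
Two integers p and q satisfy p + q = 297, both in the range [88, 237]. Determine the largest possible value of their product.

pq = p(297 − p) is maximized when p is as near 297/2 as the bounds allow.
Taking p = 148 and q = 149 (both in [88, 237]) gives pq = 22052.

22052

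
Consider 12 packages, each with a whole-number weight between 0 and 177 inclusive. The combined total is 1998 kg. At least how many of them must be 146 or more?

Suppose at most 12 − j of them reach 146; then j values are ≤ 145 and the rest ≤ 177.
The total is then ≤ 145·j + 177·(12 − j) = 2124 − 32j. For this to be ≥ 1998 we need j ≤ 3, so at least 12 − 3 = 9 must reach 146.
Exactly 9 works: 9 values at 177 and 3 at 145 total 2028; lower one of the high values by 30 (still ≥ 146) to hit 1998.

9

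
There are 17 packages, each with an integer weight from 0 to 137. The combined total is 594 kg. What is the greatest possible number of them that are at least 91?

With k values at 91 or above and the rest at least 0, the sum is at least 0 + 91k.
Since the sum is 594, we need 91k ≤ 594, i.e. k ≤ 6.
k = 6 is achieved by 6 values at 91 and 11 at 0, total 546; add 48 to one value (staying below 91) to reach 594.

6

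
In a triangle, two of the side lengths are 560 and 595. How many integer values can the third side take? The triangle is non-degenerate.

1119

The triangle inequality gives |560 − 595| < c < 560 + 595, i.e. 35 < c < 1155.
So c can be any integer from 36 to 1154: 1119 values.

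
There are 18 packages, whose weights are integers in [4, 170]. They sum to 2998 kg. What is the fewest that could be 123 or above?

17

Each value short of 123 is at most 122, costing at least 170 − 122 = 48 against the maximum total of 3060.
We can afford to lose at most 3060 − 2998 = 62, so at most ⌊62/48⌋ = 1 fall short, and at least 17 are ≥ 123.
Exactly 17 works: 17 values at 170 and 1 at 122 total 3012; lower one of the high values by 14 (still ≥ 123) to hit 2998.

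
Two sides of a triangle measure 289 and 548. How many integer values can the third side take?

577

The triangle inequality gives |289 − 548| < c < 289 + 548, i.e. 259 < c < 837.
So c can be any integer from 260 to 836: 577 values.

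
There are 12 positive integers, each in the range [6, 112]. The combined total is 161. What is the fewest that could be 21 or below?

7

Let j be the number exceeding 21. Then the total is ≥ 22·j + 6·(12 − j) = 72 + 16j.
So 16j ≤ 89 and j ≤ 5; hence at least 12 − 5 = 7 are ≤ 21.
Exactly 7 works: 7 values at 6 and 5 at 22 total 152; raise one of the low values by 9 (still ≤ 21) to hit 161.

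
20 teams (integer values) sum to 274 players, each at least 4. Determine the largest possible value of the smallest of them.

13

If every one of the 20 were at least 14, the total would be at least 20 × 14 = 280 > 274.
Achievable: 6 of them at 13 and 14 at 14 total 274.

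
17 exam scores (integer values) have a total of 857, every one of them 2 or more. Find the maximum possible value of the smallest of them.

The average is 857/17 < 51, so some value is ≤ 50.
Achievable: 10 of them at 50 and 7 at 51 total 857.

50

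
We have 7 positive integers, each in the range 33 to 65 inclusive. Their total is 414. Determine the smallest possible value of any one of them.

33

To make one integer as small as possible, make the other 6 as large as possible.
The other 6 can take up 6 × 65 = 390 ≥ 414 − 33, so one integer can sit at its floor of 33.
Achievable: one at 33 and the other 6 totalling 381, which fits since 6 × 33 ≤ 381 ≤ 6 × 65.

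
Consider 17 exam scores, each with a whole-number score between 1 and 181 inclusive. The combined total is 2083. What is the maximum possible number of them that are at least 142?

14

Suppose k of them are at least 142. Those contribute at least 142 each and the other 17 − k at least 1 each.
So the total is at least 142k + 1(17 − k) = 17 + 141k. This must be ≤ 2083, giving k ≤ 14.
k = 14 is achieved by 14 values at 142 and 3 at 1, total 1991; add 92 to one value (staying below 142) to reach 2083.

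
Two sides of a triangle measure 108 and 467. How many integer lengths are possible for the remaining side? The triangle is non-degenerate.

The triangle inequality gives |108 − 467| < c < 108 + 467, i.e. 359 < c < 575.
So c can be any integer from 360 to 574: 215 values.

215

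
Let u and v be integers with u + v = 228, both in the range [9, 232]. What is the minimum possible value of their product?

uv = u(228 − u) is concave in u, so over [9, 219] it is minimized at an endpoint.
The extreme feasible split is u = 9, v = 219, giving uv = 1971.

1971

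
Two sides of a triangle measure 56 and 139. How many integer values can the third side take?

111

The triangle inequality gives |56 − 139| < c < 56 + 139, i.e. 83 < c < 195.
So c can be any integer from 84 to 194: 111 values.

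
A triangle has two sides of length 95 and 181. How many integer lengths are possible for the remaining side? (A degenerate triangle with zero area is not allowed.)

The triangle inequality gives |95 − 181| < c < 95 + 181, i.e. 86 < c < 276.
So c can be any integer from 87 to 275: 189 values.

189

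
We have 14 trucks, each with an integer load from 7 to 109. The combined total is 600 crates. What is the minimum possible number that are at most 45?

2

If only k of them are at most 45, the other 14 − k are at least 46, so the total is at least (14 − k)·46 + k·7.
This is ≤ 600, so (14 − k)·46 + 7k ≤ 600, which gives k ≥ 2.
Exactly 2 works: 2 values at 7 and 12 at 46 total 566; raise one of the low values by 34 (still ≤ 45) to hit 600.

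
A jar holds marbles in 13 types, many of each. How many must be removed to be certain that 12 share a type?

144

You could draw 11 of every type without reaching 12 of any — 143 in all.
One more forces 12 of some type, so 143 + 1 = 144.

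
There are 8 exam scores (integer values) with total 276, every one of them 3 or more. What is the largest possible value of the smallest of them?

If every one of the 8 were at least 35, the total would be at least 8 × 35 = 280 > 276.
Taking 4 copies of 34 and 4 copies of 35 gives exactly 276, so 34 is attained.

34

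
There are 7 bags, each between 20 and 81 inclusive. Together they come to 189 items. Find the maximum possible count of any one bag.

To make one bag as large as possible, make the other 6 as small as possible.
The other 6 contribute at least 6 × 20 = 120, leaving at most 189 − 120 = 69.
Since 69 ≤ 81, this is achievable: one at 69 and 6 at 20.

69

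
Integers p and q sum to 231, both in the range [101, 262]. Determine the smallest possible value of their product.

For a fixed sum, pq is smallest when p and q are as far apart as possible.
The extreme feasible split is p = 101, q = 130, giving pq = 13130.

13130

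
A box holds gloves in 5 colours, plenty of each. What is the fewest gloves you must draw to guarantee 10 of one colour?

You could draw 9 of every colour without reaching 10 of any — 45 in all.
One more forces 10 of some colour, so 45 + 1 = 46.

46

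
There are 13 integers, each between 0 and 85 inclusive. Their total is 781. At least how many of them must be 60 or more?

If only k of them are at least 60, the other 13 − k are at most 59, so the total is at most k·85 + (13 − k)·59.
This must reach 781, so k·85 + (13 − k)·59 ≥ 781, giving k ≥ 1.
Exactly 1 works: 1 value at 85 and 12 at 59 total 793; lower one of the high values by 12 (still ≥ 60) to hit 781.

1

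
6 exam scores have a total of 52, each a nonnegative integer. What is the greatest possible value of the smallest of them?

The 6 values sum to 52, so their minimum is at most ⌊52/6⌋ = 8.
Taking 2 copies of 8 and 4 copies of 9 gives exactly 52, so 8 is attained.

8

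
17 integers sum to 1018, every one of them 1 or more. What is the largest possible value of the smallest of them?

59

If every one of the 17 were at least 60, the total would be at least 17 × 60 = 1020 > 1018.
Achievable: 2 of them at 59 and 15 at 60 total 1018.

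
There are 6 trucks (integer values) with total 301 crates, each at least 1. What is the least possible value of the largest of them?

If every one of the 6 were at most 50, the total would be at most 6 × 50 = 300 < 301.
Taking 5 copies of 50 and 1 copy of 51 gives exactly 301, so 51 is attained.

51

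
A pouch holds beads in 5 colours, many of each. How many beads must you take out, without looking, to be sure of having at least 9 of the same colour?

You could draw 8 of every colour without reaching 9 of any — 40 in all.
One more forces 9 of some colour, so 40 + 1 = 41.

41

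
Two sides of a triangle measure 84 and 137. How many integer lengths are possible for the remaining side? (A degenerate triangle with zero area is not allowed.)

The triangle inequality gives |84 − 137| < c < 84 + 137, i.e. 53 < c < 221.
So c can be any integer from 54 to 220: 167 values.

167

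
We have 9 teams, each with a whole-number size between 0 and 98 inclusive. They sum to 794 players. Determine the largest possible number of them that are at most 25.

Suppose k of them are at most 25. Those contribute at most 25 each and the rest at most 98 each.
So the total is at most 25k + 98(9 − k) = 882 − 73k. This must still be ≥ 794, so k ≤ 1.
k = 1 is achieved by 1 value at 25 and 8 at 98, total 809; lower one of the 98's by 15 (still > 25) to reach 794.

1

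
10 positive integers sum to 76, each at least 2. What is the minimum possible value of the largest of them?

8

If every one of the 10 were at most 7, the total would be at most 10 × 7 = 70 < 76.
Achievable: 6 of them at 8 and 4 at 7 total 76.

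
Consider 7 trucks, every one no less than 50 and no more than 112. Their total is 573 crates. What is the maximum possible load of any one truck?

112

Maximizing one value means minimizing the remaining 6.
The other 6 contribute at least 6 × 50 = 300, leaving at most 573 − 300 = 273.
But each truck is capped at 112, so the maximum is 112.
Achievable: one at 112 and the other 6 totalling 461, which fits since 6 × 50 ≤ 461 ≤ 6 × 112.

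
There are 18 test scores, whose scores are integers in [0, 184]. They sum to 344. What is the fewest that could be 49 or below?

12

Each value above 49 is at least 50, contributing at least 50 − 0 = 50 above the floor 0.
The sum exceeds the floor total 0 by 344, so at most ⌊344/50⌋ = 6 exceed 49, and at least 12 are ≤ 49.
Exactly 12 works: 12 values at 0 and 6 at 50 total 300; raise one of the low values by 44 (still ≤ 49) to hit 344.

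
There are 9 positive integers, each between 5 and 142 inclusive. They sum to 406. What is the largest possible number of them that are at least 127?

2

If k of the values are ≥ 127, the total is ≥ 127k + 5(9 − k).
Setting 127k + 5(9 − k) ≤ 406 gives 122k ≤ 361, so k ≤ 2.
k = 2 is achieved by 2 values at 127 and 7 at 5, total 289; add 117 to one value (staying below 127) to reach 406.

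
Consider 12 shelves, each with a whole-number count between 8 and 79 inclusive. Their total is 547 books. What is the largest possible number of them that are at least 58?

9

Suppose k of them are at least 58. Those contribute at least 58 each and the other 12 − k at least 8 each.
So the total is at least 58k + 8(12 − k) = 96 + 50k. This must be ≤ 547, giving k ≤ 9.
k = 9 is achieved by 9 values at 58 and 3 at 8, total 546; add 1 to one value (staying below 58) to reach 547.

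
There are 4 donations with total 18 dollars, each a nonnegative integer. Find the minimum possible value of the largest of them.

The average is 18/4 > 4, so not all 4 can be 4 or less; the largest is ≥ 5.
Taking 2 copies of 4 and 2 copies of 5 gives exactly 18, so 5 is attained.

5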